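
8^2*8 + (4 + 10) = 526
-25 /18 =-1.39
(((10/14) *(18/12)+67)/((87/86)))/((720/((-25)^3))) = -128059375/87696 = -1460.26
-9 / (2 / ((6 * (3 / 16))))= -81 / 16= -5.06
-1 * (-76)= 76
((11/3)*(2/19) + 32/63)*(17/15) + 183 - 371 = -671470/3591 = -186.99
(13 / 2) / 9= 13 / 18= 0.72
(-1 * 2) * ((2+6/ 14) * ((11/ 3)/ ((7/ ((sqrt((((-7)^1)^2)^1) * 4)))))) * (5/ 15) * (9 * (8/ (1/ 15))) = -25645.71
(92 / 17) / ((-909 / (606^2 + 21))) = -11262548 / 5151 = -2186.48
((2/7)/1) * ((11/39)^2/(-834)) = -121/4439799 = -0.00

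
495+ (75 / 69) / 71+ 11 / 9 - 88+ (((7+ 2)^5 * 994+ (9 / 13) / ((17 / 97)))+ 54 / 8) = 762575750069839 / 12992148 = 58695124.94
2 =2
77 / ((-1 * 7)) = -11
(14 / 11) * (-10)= -140 / 11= -12.73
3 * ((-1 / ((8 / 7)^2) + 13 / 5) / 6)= 587 / 640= 0.92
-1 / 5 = -0.20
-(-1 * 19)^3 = 6859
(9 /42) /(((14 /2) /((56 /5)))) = 12 /35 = 0.34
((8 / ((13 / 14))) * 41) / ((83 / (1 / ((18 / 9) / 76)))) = 174496 / 1079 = 161.72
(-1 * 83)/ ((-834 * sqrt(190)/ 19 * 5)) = 0.03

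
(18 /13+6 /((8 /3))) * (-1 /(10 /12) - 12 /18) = -441 /65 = -6.78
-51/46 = -1.11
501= 501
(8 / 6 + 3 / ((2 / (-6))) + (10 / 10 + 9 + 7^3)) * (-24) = -8288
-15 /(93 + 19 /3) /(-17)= 45 /5066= 0.01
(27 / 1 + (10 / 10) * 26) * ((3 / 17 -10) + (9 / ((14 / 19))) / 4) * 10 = -3588.08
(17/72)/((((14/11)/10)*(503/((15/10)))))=935/169008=0.01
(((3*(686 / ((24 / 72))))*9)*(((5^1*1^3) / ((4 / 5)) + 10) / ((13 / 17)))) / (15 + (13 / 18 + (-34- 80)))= -21253995 / 1769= -12014.69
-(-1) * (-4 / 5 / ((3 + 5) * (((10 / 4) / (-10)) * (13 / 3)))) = 6 / 65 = 0.09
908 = 908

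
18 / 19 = 0.95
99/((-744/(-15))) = 495/248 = 2.00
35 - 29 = 6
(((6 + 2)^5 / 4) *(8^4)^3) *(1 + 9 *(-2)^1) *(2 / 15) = -19140298416324608 / 15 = -1276019894421640.53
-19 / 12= -1.58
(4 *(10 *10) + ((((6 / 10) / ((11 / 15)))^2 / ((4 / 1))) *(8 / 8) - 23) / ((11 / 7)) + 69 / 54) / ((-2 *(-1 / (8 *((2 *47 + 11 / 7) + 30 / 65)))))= 17994002023 / 121121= 148562.20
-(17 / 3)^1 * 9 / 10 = -51 / 10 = -5.10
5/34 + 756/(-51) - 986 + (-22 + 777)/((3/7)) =760.99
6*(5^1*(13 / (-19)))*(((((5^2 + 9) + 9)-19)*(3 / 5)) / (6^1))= -936 / 19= -49.26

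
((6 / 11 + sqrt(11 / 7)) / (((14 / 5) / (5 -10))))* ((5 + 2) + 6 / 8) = -775* sqrt(77) / 392 -2325 / 308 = -24.90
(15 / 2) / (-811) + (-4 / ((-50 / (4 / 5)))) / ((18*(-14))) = -121369 / 12773250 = -0.01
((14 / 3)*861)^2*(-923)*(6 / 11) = -89407266312 / 11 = -8127933301.09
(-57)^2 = 3249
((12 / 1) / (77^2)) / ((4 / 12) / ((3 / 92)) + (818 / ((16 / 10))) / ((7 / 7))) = 432 / 111305117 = 0.00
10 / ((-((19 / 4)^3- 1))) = -128 / 1359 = -0.09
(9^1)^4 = 6561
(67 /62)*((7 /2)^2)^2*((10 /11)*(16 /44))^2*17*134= 18322751300 /453871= 40369.95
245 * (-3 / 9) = -245 / 3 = -81.67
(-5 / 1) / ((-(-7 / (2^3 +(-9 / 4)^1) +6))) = 23 / 22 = 1.05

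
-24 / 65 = -0.37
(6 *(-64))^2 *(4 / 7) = 589824 / 7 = 84260.57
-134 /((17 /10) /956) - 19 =-1281363 /17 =-75374.29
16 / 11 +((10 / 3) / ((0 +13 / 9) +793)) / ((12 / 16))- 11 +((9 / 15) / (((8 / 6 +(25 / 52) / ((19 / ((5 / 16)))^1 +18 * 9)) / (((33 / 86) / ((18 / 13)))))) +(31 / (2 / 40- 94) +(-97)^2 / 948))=2285214269480821 / 12710435455840980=0.18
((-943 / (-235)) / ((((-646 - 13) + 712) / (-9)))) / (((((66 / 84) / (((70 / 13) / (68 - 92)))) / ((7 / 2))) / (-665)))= -452.88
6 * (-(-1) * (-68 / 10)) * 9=-1836 / 5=-367.20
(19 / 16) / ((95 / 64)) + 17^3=24569 / 5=4913.80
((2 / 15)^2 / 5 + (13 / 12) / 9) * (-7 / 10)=-11711 / 135000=-0.09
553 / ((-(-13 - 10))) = 553 / 23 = 24.04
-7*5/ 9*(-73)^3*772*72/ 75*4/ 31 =144670821.02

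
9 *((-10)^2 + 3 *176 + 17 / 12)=22659 / 4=5664.75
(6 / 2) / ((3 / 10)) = 10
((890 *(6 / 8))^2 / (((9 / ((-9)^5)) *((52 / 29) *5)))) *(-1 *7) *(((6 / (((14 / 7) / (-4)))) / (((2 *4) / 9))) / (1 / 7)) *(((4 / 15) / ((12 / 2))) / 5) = -1993920750927 / 1040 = -1917231491.28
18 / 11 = 1.64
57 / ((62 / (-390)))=-11115 / 31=-358.55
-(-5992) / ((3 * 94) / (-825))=-17529.79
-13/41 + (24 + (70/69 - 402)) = -1067389/2829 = -377.30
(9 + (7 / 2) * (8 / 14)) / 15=11 / 15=0.73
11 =11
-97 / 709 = -0.14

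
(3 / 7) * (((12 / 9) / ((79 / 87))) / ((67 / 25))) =0.23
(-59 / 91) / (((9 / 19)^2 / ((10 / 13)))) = -212990 / 95823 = -2.22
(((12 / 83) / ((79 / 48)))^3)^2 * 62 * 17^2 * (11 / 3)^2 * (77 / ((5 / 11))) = 7451620074301628532916224 / 397375517346779602101245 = 18.75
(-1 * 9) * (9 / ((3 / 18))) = -486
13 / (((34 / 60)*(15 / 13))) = 338 / 17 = 19.88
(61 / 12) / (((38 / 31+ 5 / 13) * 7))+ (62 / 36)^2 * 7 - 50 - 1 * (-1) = -20450083 / 735966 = -27.79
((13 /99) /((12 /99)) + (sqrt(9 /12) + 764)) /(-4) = -9181 /48- sqrt(3) /8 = -191.49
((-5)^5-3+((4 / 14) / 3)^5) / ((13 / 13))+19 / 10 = -127673081041 / 40841010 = -3126.10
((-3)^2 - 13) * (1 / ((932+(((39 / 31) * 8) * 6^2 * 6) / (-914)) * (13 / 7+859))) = -0.00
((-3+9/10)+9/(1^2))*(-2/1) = -69/5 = -13.80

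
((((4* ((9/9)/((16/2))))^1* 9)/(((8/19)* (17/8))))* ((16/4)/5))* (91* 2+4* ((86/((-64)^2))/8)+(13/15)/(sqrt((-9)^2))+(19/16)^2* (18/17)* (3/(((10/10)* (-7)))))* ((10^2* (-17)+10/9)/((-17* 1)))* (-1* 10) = -346895897788297/475421184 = -729660.16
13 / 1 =13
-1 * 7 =-7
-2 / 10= -1 / 5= -0.20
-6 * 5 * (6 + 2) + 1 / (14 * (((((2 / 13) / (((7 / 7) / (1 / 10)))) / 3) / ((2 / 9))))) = -4975 / 21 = -236.90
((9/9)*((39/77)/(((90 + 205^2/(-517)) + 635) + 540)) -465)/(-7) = 1991993067/29987020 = 66.43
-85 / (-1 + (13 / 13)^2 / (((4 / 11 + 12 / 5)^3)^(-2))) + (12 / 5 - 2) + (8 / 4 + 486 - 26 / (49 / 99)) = 187637449809350101 / 430679017588365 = 435.68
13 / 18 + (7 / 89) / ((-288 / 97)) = 17833 / 25632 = 0.70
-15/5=-3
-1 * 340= -340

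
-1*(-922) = 922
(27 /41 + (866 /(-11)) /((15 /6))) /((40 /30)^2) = -625743 /36080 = -17.34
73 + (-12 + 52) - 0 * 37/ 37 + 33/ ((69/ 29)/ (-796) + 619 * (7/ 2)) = 5652051893/ 50011417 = 113.02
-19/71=-0.27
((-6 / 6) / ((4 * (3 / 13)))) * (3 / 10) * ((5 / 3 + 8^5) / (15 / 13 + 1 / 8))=-16614221 / 1995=-8327.93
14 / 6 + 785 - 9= 2335 / 3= 778.33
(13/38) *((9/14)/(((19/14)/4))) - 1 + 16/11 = 4379/3971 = 1.10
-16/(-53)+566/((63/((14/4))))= 15143/477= 31.75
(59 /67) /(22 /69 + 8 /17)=69207 /62042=1.12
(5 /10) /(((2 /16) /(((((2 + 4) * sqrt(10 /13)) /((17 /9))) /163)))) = 216 * sqrt(130) /36023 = 0.07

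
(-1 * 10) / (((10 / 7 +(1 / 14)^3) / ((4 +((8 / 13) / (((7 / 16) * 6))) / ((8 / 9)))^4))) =-1813079674880 / 783913767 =-2312.86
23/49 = 0.47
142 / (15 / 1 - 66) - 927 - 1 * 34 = -49153 / 51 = -963.78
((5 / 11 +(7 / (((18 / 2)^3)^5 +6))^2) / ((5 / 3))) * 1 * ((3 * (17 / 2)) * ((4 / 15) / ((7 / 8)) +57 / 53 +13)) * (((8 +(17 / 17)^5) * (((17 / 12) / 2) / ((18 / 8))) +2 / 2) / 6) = 2416957688345236884592693560812296 / 37827620318039521015092533788125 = 63.89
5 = 5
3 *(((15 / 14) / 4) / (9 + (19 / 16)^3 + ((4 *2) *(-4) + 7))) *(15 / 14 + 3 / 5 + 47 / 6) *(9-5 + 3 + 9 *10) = -49564672 / 958391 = -51.72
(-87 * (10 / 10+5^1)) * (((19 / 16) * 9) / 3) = -14877 / 8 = -1859.62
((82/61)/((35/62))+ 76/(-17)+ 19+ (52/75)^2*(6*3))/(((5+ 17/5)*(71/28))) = 231956594/193270875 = 1.20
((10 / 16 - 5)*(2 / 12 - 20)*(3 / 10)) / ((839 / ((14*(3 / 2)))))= 17493 / 26848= 0.65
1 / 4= 0.25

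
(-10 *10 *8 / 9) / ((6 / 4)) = -1600 / 27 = -59.26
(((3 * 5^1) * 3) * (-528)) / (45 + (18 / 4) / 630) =-3326400 / 6301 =-527.92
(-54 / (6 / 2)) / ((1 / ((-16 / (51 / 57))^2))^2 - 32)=153732907008 / 273302862271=0.56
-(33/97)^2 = -1089/9409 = -0.12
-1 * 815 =-815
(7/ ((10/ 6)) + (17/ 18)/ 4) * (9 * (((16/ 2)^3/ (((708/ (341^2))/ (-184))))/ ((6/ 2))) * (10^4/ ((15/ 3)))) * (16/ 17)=-3498899383091200/ 9027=-387603786760.96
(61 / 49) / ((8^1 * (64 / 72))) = 549 / 3136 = 0.18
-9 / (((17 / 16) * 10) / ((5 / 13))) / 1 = -72 / 221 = -0.33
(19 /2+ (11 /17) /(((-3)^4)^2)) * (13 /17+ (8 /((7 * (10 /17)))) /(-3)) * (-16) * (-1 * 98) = 9921363760 /5688387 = 1744.14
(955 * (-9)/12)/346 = -2865/1384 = -2.07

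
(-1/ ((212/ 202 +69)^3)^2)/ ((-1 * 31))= 1061520150601/ 3887947205589364990234375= 0.00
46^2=2116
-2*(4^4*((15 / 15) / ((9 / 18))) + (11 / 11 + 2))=-1030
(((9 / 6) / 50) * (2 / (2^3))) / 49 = 3 / 19600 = 0.00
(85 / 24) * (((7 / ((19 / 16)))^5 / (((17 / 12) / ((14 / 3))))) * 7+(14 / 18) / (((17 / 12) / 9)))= 581272.82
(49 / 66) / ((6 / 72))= 98 / 11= 8.91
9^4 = 6561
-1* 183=-183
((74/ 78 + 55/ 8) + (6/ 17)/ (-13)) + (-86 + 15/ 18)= -31567/ 408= -77.37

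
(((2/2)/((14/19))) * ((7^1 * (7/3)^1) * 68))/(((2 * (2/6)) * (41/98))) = 221578/41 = 5404.34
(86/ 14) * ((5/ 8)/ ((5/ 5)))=215/ 56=3.84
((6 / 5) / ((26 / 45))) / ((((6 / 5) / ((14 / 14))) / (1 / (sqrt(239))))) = 45 * sqrt(239) / 6214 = 0.11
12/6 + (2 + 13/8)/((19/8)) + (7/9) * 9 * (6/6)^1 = 200/19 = 10.53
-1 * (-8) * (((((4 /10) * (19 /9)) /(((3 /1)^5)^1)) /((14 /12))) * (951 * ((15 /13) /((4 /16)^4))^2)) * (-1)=-63155732480 /31941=-1977262.22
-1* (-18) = 18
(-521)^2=271441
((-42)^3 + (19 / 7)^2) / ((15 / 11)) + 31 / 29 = -1157931584 / 21315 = -54324.73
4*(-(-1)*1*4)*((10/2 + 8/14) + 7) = 201.14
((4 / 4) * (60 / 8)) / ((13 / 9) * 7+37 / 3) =135 / 404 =0.33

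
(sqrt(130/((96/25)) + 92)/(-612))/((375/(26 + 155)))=-181 * sqrt(18123)/2754000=-0.01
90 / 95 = 18 / 19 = 0.95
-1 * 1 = -1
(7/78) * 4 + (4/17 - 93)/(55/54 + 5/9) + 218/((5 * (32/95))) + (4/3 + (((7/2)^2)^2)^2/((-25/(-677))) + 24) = 14665020966769/24044800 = 609904.05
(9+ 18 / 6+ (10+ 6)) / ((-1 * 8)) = -7 / 2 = -3.50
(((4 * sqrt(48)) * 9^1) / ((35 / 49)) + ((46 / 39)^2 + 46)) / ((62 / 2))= 72082 / 47151 + 1008 * sqrt(3) / 155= 12.79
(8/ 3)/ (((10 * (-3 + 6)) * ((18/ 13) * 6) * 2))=13/ 2430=0.01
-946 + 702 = -244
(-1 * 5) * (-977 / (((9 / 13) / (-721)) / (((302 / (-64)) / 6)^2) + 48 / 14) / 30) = 208798356221 / 4394406960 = 47.51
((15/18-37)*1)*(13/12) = -2821/72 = -39.18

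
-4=-4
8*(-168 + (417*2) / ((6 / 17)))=17560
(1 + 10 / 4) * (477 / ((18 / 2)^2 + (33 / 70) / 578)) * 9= 202643910 / 1092431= 185.50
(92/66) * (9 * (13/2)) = 897/11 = 81.55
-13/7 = -1.86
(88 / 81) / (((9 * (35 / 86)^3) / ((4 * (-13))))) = -2910592256 / 31255875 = -93.12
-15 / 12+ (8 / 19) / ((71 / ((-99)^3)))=-31056313 / 5396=-5755.43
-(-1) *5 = 5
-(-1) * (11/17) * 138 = 1518/17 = 89.29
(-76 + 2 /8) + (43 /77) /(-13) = -75.79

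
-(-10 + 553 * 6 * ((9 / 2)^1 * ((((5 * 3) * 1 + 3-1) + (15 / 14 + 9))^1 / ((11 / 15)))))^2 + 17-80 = -147037087063717 / 484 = -303795634429.17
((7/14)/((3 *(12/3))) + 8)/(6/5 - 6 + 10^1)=1.55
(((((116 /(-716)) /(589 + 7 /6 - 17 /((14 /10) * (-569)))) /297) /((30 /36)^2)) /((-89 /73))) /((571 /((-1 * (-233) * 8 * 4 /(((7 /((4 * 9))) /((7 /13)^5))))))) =43473210253175808 /13100278800056188429975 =0.00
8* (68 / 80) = 34 / 5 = 6.80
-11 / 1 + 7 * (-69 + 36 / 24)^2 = 31882.75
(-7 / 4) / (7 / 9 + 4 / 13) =-819 / 508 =-1.61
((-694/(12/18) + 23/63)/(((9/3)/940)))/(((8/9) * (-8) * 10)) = 385165/84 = 4585.30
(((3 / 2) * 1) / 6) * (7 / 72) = 7 / 288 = 0.02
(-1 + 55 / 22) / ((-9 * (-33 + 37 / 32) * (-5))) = -16 / 15285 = -0.00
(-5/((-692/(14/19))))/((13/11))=385/85462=0.00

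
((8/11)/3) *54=144/11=13.09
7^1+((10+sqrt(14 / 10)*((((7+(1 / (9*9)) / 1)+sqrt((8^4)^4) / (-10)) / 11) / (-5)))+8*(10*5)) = 417+679474408*sqrt(35) / 111375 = 36509.70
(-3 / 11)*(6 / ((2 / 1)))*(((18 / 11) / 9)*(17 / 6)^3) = -4913 / 1452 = -3.38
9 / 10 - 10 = -91 / 10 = -9.10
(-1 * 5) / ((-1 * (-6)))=-5 / 6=-0.83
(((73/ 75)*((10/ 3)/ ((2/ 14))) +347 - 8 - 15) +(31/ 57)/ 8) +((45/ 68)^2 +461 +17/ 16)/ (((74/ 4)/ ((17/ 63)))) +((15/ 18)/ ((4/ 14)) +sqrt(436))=377.32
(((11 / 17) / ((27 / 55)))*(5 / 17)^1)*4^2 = 48400 / 7803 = 6.20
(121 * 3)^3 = 47832147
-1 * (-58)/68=29/34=0.85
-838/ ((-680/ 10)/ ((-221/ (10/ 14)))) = -38129/ 10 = -3812.90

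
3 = 3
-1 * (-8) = 8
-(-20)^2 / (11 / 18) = -654.55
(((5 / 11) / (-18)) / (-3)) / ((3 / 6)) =0.02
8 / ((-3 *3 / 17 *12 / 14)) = -476 / 27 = -17.63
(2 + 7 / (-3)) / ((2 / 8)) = -4 / 3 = -1.33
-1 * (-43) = 43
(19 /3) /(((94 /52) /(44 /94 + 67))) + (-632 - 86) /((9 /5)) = -3230888 /19881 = -162.51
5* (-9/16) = -45/16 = -2.81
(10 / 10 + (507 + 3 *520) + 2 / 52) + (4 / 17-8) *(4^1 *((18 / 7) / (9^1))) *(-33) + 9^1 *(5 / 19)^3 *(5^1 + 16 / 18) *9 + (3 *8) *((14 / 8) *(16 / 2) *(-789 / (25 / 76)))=-426316539872109 / 530543650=-803546.59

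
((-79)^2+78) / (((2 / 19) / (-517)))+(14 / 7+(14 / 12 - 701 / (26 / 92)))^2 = -151484169113 / 6084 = -24898778.62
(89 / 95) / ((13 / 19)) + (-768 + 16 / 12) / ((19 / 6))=-297309 / 1235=-240.74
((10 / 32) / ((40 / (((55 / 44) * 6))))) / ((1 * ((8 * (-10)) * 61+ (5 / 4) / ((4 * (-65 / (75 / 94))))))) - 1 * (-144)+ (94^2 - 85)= 1357929697887 / 152662136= 8895.00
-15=-15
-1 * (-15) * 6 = 90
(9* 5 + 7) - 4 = 48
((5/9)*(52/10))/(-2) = -13/9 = -1.44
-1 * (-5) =5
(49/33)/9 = 49/297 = 0.16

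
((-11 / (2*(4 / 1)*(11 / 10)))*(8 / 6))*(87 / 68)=-145 / 68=-2.13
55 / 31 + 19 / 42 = 2899 / 1302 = 2.23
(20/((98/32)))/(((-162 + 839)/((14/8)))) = 80/4739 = 0.02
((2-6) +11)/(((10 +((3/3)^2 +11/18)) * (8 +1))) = 14/209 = 0.07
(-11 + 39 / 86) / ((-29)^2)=-0.01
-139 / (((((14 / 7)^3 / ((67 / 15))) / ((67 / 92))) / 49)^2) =-6725214971419 / 121881600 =-55178.26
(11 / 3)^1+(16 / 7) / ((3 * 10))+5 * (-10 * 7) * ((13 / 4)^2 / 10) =-204929 / 560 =-365.94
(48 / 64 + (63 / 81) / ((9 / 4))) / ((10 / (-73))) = -5183 / 648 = -8.00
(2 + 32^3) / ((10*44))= 74.48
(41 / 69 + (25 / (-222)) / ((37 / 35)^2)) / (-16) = -0.03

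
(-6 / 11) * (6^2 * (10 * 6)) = -12960 / 11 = -1178.18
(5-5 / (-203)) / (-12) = -85 / 203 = -0.42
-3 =-3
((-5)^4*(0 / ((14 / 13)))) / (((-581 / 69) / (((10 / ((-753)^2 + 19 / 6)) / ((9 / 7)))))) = 0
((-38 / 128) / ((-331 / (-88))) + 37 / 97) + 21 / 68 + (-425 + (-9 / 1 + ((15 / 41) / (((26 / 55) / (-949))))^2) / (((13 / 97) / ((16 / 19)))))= 6144157648416295099 / 1813022956264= 3388902.29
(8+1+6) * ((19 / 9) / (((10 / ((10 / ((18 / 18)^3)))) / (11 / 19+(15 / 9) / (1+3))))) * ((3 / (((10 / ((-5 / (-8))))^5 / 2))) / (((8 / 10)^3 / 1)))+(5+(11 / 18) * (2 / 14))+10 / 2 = 85298345519 / 8455716864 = 10.09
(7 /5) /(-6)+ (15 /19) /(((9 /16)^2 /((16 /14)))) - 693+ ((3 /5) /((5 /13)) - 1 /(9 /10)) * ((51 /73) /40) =-180976690451 /262143000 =-690.37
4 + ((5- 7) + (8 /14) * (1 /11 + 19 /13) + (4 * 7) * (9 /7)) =38926 /1001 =38.89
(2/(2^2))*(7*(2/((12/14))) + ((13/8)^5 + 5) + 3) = 3505943/196608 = 17.83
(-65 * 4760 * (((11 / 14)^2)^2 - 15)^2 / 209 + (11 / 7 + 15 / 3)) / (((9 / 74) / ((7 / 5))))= -64472964122301001 / 17703821520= -3641754.07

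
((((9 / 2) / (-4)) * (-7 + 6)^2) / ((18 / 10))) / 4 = -0.16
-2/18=-1/9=-0.11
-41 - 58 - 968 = -1067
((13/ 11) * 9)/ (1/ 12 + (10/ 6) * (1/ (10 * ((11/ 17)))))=156/ 5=31.20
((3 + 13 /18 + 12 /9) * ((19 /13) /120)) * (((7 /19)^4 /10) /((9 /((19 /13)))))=16807 /912319200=0.00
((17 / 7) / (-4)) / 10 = -17 / 280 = -0.06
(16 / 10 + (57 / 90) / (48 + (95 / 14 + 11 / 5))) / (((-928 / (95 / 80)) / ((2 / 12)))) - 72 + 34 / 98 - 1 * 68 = -36477251973971 / 261198443520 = -139.65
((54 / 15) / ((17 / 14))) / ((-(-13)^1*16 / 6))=189 / 2210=0.09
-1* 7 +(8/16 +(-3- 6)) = -31/2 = -15.50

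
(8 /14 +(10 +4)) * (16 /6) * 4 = 1088 /7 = 155.43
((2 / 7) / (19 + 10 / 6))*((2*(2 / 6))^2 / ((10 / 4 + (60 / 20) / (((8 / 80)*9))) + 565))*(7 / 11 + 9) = 848 / 8175475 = 0.00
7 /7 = 1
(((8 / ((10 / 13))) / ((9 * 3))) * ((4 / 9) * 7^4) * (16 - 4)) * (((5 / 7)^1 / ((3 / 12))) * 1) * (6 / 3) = 2283008 / 81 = 28185.28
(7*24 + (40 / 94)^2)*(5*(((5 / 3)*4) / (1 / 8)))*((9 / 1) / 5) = 178325760 / 2209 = 80726.92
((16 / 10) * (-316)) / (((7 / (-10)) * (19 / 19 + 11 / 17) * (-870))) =-10744 / 21315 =-0.50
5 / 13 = 0.38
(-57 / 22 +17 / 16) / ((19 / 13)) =-1.05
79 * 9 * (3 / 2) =2133 / 2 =1066.50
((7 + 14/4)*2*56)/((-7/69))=-11592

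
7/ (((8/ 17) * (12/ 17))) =2023/ 96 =21.07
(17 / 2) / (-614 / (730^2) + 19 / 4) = 4529650 / 2530661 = 1.79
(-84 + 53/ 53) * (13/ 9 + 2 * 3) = -5561/ 9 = -617.89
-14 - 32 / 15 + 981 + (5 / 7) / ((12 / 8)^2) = 304033 / 315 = 965.18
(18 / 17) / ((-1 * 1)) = -18 / 17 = -1.06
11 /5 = 2.20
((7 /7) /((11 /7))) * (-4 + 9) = 35 /11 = 3.18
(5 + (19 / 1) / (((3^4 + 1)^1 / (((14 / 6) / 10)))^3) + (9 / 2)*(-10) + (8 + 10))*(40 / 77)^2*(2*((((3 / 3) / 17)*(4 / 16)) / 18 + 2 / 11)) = -805353447702697 / 371373487711380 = -2.17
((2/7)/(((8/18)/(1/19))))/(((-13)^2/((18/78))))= 27/584402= 0.00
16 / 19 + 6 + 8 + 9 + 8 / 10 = 2341 / 95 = 24.64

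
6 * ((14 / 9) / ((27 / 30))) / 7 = 40 / 27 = 1.48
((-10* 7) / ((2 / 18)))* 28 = -17640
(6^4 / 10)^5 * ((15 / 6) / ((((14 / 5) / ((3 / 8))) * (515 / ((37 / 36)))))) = 11008940615424 / 450625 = 24430381.39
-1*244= -244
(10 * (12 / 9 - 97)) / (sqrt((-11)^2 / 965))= -2870 * sqrt(965) / 33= -2701.67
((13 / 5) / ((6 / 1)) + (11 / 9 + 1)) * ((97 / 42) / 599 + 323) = 1942145309 / 2264220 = 857.75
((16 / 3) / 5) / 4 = 4 / 15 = 0.27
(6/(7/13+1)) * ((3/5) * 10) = 117/5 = 23.40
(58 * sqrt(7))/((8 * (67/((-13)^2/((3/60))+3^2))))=98281 * sqrt(7)/268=970.25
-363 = -363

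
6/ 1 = 6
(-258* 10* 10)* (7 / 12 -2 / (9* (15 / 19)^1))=-70090 / 9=-7787.78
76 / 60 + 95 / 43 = 2242 / 645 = 3.48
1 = 1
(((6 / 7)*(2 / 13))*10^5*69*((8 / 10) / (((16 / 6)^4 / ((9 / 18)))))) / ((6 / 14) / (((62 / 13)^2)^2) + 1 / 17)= 164524688949375 / 1363582519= 120656.20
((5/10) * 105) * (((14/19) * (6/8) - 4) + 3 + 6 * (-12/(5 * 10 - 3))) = -371175/3572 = -103.91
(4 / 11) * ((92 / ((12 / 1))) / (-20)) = -23 / 165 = -0.14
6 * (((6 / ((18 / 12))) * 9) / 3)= 72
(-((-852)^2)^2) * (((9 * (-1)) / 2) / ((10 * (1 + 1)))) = 118560738873.60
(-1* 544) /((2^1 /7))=-1904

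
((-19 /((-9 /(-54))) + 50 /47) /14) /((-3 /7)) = 2654 /141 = 18.82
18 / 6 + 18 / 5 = 33 / 5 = 6.60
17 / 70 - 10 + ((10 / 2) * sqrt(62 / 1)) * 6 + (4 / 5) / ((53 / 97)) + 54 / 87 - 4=-1255823 / 107590 + 30 * sqrt(62)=224.55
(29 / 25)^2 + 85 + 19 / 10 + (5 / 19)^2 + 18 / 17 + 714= 803.37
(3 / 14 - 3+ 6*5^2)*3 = 6183 / 14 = 441.64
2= 2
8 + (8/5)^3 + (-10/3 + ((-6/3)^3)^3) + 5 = -186839/375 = -498.24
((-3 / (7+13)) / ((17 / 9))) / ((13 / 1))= -0.01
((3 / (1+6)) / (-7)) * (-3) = 9 / 49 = 0.18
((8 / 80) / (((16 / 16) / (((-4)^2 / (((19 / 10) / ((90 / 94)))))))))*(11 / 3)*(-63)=-166320 / 893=-186.25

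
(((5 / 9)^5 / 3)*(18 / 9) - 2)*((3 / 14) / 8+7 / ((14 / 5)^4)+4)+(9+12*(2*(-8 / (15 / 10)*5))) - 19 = -39989233141 / 60761421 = -658.14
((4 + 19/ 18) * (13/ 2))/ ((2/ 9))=1183/ 8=147.88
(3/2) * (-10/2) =-15/2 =-7.50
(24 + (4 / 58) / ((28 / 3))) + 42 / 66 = 110059 / 4466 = 24.64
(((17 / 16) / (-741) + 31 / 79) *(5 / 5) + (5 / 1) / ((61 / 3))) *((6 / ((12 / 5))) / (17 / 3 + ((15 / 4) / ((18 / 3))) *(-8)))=181935665 / 76178752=2.39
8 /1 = 8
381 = 381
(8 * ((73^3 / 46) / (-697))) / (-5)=1556068 / 80155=19.41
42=42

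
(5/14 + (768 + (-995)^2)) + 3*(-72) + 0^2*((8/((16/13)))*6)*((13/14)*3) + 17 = 13868321/14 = 990594.36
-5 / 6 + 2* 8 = 91 / 6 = 15.17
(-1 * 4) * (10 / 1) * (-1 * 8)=320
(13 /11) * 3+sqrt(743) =30.80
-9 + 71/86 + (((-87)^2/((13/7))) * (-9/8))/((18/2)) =-2314825/4472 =-517.63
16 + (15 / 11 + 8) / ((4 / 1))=807 / 44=18.34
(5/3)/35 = 1/21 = 0.05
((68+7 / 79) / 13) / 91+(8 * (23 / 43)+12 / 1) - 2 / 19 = 1239335441 / 76354369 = 16.23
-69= -69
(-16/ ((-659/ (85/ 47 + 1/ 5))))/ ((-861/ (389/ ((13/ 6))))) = -0.01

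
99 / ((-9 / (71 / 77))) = -10.14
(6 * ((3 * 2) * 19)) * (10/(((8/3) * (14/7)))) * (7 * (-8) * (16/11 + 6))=-535385.45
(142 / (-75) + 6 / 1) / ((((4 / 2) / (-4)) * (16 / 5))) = -77 / 30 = -2.57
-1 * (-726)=726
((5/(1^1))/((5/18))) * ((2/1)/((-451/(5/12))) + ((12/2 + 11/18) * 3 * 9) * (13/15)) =6279198/2255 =2784.57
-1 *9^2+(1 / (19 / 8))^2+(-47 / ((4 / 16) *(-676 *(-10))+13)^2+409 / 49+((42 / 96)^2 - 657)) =-9577881476985287 / 13133260032256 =-729.28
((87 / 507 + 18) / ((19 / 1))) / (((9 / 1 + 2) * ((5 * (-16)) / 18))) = -27639 / 1412840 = -0.02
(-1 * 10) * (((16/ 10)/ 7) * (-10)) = 160/ 7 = 22.86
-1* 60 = -60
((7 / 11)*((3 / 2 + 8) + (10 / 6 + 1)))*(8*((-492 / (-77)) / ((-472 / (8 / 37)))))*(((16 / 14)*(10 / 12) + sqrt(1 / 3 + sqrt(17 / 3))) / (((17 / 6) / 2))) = -191552*sqrt(3 + 3*sqrt(51)) / 4490431 - 3831040 / 31433017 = -0.33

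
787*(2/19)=1574/19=82.84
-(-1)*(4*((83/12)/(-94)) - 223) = -62969/282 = -223.29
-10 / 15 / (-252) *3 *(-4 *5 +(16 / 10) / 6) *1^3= -148 / 945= -0.16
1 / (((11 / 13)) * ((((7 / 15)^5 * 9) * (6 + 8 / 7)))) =43875 / 52822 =0.83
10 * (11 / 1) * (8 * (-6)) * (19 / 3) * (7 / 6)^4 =-5018090 / 81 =-61951.73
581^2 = 337561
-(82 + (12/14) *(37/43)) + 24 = -58.74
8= 8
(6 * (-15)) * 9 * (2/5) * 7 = -2268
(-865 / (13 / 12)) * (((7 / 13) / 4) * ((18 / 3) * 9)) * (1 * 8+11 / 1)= -18637290 / 169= -110279.82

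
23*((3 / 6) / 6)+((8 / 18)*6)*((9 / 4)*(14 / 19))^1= 1445 / 228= 6.34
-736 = -736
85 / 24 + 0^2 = 85 / 24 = 3.54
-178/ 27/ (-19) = 178/ 513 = 0.35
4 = 4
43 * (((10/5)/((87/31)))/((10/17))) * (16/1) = 362576/435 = 833.51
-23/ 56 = -0.41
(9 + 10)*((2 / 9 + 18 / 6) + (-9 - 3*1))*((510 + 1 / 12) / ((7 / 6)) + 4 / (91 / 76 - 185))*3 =-128335489493 / 586698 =-218741.99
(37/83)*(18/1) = 666/83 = 8.02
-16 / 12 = -4 / 3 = -1.33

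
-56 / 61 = -0.92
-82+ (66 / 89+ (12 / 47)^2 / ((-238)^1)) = -1901089480 / 23395519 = -81.26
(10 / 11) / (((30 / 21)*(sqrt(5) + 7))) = 49 / 484 - 7*sqrt(5) / 484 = 0.07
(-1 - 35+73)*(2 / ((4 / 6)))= 111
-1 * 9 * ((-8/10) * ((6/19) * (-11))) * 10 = -4752/19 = -250.11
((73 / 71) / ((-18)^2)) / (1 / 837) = 2263 / 852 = 2.66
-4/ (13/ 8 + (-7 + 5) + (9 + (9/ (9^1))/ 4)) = -32/ 71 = -0.45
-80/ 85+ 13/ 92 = -1251/ 1564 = -0.80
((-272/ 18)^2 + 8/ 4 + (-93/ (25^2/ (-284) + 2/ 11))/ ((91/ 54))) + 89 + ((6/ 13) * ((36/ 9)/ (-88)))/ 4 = 709129147061/ 2045511468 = 346.68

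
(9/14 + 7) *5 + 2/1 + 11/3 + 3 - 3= 1843/42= 43.88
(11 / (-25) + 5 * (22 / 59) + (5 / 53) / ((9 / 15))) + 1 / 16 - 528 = -1975097731 / 3752400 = -526.36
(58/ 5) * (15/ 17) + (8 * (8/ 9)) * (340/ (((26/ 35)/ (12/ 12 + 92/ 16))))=4857462/ 221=21979.47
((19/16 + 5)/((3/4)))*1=33/4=8.25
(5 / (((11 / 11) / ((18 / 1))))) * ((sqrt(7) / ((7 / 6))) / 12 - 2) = -180 + 45 * sqrt(7) / 7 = -162.99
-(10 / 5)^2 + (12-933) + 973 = 48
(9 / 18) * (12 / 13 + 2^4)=110 / 13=8.46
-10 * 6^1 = -60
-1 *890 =-890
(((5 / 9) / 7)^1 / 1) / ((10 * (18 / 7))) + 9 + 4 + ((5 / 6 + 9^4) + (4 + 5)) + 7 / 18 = 2133289 / 324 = 6584.23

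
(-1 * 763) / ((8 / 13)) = -9919 / 8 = -1239.88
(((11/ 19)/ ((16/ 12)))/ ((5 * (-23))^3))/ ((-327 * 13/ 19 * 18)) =11/ 155165751000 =0.00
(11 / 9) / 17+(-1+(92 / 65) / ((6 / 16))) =28306 / 9945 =2.85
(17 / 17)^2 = 1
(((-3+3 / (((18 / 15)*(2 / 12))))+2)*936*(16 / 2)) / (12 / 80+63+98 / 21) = 483840 / 313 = 1545.81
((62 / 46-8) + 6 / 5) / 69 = -209 / 2645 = -0.08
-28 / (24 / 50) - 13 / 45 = -2638 / 45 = -58.62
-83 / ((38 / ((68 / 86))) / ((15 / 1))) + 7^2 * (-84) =-3383937 / 817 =-4141.91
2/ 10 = 1/ 5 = 0.20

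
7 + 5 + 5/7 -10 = 19/7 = 2.71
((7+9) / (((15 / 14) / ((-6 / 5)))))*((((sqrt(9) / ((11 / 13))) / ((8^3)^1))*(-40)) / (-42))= -13 / 110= -0.12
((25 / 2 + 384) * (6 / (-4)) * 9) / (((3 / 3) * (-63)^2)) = -1.35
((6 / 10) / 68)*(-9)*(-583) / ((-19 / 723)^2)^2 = 4301159106728781 / 44309140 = 97071599.83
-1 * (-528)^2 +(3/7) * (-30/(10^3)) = -195148809/700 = -278784.01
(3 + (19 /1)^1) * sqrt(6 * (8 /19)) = 88 * sqrt(57) /19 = 34.97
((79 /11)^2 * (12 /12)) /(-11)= -6241 /1331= -4.69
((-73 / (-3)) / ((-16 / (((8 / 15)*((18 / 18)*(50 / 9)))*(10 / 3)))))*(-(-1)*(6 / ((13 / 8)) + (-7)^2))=-2500250 / 3159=-791.47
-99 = -99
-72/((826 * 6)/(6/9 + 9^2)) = -70/59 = -1.19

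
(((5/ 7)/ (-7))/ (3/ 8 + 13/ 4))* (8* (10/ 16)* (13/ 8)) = -325/ 1421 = -0.23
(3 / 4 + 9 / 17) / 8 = 87 / 544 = 0.16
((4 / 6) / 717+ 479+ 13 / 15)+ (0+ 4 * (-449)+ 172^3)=54712103236 / 10755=5087131.87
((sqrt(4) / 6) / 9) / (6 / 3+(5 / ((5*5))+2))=5 / 567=0.01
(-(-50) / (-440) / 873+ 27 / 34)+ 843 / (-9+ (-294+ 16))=-401679473 / 187412148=-2.14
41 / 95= 0.43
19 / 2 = 9.50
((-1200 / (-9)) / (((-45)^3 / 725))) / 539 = -2320 / 1178793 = -0.00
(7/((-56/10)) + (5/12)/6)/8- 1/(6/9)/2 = -517/576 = -0.90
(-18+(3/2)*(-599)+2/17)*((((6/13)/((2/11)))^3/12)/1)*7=-2612607921/298792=-8743.90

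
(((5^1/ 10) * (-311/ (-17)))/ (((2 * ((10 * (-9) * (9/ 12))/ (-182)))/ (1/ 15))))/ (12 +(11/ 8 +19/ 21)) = 1584856/ 27528525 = 0.06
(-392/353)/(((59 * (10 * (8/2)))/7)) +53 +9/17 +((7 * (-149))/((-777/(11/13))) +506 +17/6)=2878937599279/5109071370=563.50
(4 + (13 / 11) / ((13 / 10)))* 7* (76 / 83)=31.47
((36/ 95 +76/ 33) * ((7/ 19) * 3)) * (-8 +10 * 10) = 5414752/ 19855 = 272.71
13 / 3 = 4.33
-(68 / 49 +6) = -362 / 49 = -7.39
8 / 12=2 / 3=0.67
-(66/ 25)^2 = -4356/ 625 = -6.97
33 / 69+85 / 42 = 2417 / 966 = 2.50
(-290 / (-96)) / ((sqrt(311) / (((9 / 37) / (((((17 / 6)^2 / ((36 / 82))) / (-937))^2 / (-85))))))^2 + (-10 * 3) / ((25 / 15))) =-831400304908088514426336000 / 4953999029171210422373878369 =-0.17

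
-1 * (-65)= 65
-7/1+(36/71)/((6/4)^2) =-6.77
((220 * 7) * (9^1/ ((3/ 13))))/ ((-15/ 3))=-12012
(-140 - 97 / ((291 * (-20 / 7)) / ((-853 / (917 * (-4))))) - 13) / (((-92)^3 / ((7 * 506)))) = 370328959 / 532216320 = 0.70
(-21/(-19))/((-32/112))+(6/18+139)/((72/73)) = 281945/2052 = 137.40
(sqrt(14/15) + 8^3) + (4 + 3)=sqrt(210)/15 + 519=519.97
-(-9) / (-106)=-9 / 106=-0.08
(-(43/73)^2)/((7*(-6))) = 1849/223818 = 0.01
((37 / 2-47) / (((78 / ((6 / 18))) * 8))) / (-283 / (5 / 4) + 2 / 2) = 95 / 1406496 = 0.00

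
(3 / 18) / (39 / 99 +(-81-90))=-11 / 11260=-0.00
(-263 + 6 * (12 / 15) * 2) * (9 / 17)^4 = -8312787 / 417605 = -19.91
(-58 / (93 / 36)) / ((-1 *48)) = 29 / 62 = 0.47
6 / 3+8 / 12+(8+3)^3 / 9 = 1355 / 9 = 150.56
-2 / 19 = -0.11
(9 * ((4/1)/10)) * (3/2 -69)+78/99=-7993/33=-242.21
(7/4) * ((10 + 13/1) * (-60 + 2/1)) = -4669/2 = -2334.50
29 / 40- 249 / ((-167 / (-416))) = -4138517 / 6680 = -619.54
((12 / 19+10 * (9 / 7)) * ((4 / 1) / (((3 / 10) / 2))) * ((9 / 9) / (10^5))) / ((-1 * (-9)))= 0.00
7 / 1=7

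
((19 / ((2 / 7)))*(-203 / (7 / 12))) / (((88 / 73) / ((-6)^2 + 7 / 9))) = -93196691 / 132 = -706035.54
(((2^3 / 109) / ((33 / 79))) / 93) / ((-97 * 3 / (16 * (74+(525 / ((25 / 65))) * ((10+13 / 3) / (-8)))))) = 23981872 / 97345611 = 0.25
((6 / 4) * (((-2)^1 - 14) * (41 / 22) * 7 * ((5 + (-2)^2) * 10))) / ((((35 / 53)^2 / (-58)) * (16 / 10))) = 180354654 / 77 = 2342268.23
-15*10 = -150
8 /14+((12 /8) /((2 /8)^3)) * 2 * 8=10756 /7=1536.57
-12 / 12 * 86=-86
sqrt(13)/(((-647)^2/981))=981 * sqrt(13)/418609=0.01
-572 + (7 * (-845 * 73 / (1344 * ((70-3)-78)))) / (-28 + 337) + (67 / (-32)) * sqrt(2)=-373230091 / 652608-67 * sqrt(2) / 32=-574.87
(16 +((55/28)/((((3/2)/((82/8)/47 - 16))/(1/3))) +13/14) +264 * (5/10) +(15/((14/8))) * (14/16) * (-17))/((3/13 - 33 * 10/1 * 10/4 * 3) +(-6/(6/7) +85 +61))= -298493/47952408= -0.01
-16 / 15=-1.07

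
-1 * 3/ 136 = -3/ 136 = -0.02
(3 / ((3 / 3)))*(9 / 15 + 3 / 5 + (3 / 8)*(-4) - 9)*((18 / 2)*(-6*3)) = 22599 / 5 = 4519.80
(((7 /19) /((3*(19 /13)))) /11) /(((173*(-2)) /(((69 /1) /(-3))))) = 2093 /4121898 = 0.00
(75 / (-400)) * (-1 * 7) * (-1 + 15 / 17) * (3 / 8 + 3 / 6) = -147 / 1088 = -0.14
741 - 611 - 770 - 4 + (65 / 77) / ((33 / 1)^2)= -54001267 / 83853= -644.00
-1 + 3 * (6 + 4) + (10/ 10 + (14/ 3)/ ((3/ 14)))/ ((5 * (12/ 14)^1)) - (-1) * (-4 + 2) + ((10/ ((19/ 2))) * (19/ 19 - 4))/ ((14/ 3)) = 227225/ 7182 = 31.64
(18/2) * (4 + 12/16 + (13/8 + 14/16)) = 65.25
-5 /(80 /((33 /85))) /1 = -33 /1360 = -0.02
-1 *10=-10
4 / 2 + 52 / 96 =61 / 24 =2.54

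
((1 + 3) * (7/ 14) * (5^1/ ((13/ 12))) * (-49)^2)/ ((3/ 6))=576240/ 13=44326.15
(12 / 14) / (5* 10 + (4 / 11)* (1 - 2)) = 11 / 637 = 0.02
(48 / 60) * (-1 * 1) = -4 / 5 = -0.80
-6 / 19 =-0.32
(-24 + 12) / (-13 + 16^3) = -4 / 1361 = -0.00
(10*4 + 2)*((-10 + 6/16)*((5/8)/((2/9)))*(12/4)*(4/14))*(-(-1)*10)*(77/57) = -4002075/304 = -13164.72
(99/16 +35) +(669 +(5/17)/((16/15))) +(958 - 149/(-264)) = 1872649/1122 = 1669.03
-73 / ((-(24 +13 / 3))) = 219 / 85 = 2.58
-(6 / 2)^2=-9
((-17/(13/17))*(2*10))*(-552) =3190560/13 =245427.69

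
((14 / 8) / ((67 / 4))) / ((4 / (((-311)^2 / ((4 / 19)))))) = 12863893 / 1072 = 11999.90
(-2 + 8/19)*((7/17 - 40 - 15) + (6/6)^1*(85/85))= 27330/323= 84.61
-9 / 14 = -0.64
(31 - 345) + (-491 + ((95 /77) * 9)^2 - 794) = -8749446 /5929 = -1475.70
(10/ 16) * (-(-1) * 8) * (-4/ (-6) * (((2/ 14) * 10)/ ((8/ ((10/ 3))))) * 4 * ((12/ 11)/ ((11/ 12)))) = 8000/ 847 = 9.45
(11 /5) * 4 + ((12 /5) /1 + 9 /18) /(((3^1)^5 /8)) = 10808 /1215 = 8.90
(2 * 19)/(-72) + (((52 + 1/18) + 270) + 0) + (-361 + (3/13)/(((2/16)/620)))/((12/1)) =45259/117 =386.83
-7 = -7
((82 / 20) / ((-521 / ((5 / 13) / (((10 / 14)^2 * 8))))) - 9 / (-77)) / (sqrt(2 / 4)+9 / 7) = 218052963 / 1683767800 - 169596749 * sqrt(2) / 3367535600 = 0.06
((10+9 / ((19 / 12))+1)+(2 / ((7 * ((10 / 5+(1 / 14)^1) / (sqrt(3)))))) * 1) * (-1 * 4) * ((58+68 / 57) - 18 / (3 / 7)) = -1242640 / 1083 - 15680 * sqrt(3) / 1653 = -1163.84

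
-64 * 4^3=-4096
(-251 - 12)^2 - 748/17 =69125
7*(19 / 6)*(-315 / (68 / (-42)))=4312.72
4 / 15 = 0.27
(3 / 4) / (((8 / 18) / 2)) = 27 / 8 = 3.38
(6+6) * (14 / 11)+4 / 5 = 884 / 55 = 16.07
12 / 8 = 1.50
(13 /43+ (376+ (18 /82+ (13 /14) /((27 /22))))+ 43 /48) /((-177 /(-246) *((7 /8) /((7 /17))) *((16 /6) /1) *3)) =2016165103 /65211048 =30.92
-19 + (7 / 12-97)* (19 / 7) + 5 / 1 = -23159 / 84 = -275.70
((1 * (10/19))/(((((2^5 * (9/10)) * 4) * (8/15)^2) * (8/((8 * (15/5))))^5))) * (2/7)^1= 151875/136192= 1.12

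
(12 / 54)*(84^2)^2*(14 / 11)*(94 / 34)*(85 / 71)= 36399928320 / 781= 46606822.43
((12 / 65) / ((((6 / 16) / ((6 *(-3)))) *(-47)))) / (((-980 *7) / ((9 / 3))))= -432 / 5239325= -0.00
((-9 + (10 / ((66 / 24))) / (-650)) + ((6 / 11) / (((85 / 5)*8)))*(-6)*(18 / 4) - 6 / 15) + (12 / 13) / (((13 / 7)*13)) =-15571865 / 1643356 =-9.48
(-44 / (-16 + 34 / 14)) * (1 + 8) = 2772 / 95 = 29.18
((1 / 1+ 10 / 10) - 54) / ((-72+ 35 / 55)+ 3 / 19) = 5434 / 7441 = 0.73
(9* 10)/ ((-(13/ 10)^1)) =-900/ 13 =-69.23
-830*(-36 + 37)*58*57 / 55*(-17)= 848139.27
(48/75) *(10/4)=8/5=1.60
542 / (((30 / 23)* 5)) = 83.11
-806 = -806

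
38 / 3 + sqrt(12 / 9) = 2*sqrt(3) / 3 + 38 / 3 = 13.82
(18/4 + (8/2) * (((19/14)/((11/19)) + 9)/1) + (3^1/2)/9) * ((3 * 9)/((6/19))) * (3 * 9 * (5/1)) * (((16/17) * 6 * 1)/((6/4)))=2174587.01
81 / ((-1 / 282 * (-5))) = 4568.40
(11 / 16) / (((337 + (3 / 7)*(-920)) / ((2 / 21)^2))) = -0.00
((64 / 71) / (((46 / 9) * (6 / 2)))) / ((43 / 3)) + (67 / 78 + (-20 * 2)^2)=8768058337 / 5477082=1600.86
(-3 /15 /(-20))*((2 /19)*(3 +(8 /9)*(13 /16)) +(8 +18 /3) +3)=1487 /8550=0.17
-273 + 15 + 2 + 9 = -247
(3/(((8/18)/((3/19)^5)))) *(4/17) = 6561/42093683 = 0.00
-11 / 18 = -0.61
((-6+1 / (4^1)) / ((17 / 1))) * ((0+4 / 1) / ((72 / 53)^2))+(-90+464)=32895265 / 88128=373.27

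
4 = 4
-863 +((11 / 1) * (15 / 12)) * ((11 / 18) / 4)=-247939 / 288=-860.90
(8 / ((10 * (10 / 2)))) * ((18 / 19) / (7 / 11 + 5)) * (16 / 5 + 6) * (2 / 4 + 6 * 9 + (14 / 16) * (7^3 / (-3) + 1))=-813648 / 73625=-11.05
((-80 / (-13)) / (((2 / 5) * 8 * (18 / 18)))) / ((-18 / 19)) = -475 / 234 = -2.03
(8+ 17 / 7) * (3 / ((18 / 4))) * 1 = 146 / 21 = 6.95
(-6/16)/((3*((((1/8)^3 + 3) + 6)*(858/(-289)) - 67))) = 9248/6934189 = 0.00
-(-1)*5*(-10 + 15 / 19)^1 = -875 / 19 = -46.05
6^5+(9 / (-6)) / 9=46655 / 6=7775.83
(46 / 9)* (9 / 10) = 23 / 5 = 4.60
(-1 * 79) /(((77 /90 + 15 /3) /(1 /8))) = -3555 /2108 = -1.69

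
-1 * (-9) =9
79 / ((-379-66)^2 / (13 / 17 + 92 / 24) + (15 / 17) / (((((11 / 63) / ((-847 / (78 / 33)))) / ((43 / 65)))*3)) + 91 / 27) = 5748166242 / 3104833132885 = 0.00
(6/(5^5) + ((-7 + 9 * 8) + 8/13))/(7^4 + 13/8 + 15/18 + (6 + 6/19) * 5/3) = 1215560568/44719065625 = 0.03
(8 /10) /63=4 /315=0.01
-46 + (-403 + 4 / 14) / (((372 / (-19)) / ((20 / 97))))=-2636957 / 63147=-41.76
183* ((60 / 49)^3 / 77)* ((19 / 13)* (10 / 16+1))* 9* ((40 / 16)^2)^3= 1650216796875 / 72471784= 22770.47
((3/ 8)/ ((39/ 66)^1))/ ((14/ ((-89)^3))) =-23263977/ 728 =-31956.01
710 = 710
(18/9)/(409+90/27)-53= -65555/1237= -53.00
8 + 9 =17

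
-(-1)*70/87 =0.80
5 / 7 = 0.71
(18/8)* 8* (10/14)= 90/7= 12.86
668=668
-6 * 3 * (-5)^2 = -450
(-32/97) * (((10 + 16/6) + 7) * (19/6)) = -17936/873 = -20.55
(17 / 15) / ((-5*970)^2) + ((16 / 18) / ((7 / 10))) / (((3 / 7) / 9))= 3136333339 / 117612500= 26.67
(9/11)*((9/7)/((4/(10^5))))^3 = 102515625000000000/3773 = 27170852107076.60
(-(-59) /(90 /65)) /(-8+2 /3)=-767 /132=-5.81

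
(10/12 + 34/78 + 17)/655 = 95/3406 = 0.03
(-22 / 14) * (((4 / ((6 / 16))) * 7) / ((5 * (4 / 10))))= -176 / 3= -58.67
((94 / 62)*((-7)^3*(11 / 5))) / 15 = -177331 / 2325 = -76.27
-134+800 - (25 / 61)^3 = 151153721 / 226981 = 665.93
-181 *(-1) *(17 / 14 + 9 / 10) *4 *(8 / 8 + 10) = 589336 / 35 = 16838.17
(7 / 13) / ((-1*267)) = -7 / 3471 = -0.00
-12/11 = -1.09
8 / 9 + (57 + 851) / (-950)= -286 / 4275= -0.07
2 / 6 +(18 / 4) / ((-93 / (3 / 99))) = 679 / 2046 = 0.33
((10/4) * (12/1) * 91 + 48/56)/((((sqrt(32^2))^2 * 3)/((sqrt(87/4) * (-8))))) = -1593 * sqrt(87)/448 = -33.17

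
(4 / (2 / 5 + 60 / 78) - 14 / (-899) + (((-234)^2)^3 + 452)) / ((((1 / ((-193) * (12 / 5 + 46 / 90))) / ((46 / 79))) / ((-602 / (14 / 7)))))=981660619477636365181328162 / 60722955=16166219504265501657.18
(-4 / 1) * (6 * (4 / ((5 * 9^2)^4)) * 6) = -64 / 2989355625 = -0.00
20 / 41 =0.49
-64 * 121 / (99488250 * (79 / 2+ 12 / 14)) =-0.00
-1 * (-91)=91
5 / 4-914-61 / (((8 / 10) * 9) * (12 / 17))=-399493 / 432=-924.75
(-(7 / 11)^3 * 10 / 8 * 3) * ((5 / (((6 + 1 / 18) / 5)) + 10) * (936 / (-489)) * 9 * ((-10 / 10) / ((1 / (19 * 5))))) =-48036807000 / 2149807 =-22344.71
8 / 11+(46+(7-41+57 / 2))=907 / 22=41.23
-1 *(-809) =809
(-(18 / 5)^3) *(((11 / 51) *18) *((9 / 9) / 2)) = -192456 / 2125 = -90.57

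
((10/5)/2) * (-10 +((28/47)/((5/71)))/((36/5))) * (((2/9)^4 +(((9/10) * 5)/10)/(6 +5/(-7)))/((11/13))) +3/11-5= -127427365247/22590966420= -5.64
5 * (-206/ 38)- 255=-5360/ 19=-282.11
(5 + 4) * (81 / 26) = 729 / 26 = 28.04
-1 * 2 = -2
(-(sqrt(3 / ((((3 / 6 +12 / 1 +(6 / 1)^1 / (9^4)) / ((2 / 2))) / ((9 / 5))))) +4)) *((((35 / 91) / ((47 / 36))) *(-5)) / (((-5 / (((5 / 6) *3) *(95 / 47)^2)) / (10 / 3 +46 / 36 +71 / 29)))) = -3325712500 / 39141271-40407406875 *sqrt(546790) / 2140205557009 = -98.93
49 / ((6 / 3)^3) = 49 / 8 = 6.12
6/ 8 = 3/ 4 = 0.75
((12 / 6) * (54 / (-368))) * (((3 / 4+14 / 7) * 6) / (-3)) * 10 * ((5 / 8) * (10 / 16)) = 37125 / 5888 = 6.31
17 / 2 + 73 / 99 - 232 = -222.76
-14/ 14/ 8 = -1/ 8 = -0.12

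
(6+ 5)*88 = 968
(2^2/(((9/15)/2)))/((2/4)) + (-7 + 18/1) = 113/3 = 37.67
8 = 8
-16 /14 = -8 /7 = -1.14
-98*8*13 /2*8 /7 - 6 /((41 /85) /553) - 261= -531515 /41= -12963.78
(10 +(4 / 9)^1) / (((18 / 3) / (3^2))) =47 / 3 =15.67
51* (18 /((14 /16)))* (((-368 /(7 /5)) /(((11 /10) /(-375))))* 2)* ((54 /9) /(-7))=-608083200000 /3773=-161167028.89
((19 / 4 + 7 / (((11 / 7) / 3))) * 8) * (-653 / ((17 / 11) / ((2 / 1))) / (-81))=1511.81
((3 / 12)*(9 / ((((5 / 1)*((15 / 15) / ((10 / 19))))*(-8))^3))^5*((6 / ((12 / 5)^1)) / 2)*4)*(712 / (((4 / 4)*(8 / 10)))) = -131384025 / 32601222054866936834400714752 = -0.00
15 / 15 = 1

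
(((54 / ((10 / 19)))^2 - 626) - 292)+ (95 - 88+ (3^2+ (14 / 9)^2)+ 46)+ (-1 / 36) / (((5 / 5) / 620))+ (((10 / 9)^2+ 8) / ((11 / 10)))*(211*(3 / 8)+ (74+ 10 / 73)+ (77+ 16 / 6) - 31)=5033956141 / 443475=11351.16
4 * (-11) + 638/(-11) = -102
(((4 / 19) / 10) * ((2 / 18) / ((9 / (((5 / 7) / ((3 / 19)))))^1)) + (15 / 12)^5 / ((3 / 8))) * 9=1772131 / 24192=73.25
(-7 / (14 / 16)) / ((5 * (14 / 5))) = -4 / 7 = -0.57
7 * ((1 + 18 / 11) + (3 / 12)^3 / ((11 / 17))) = 13111 / 704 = 18.62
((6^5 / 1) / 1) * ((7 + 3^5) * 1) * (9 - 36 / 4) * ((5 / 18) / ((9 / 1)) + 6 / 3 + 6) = 0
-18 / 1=-18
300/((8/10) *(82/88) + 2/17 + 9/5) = 9350/83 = 112.65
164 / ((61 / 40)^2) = 262400 / 3721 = 70.52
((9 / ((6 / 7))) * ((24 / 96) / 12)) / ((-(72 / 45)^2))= -175 / 2048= -0.09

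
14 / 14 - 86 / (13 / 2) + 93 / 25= -2766 / 325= -8.51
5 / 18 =0.28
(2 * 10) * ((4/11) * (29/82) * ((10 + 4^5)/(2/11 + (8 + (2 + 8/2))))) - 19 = 269479/1599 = 168.53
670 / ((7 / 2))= 1340 / 7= 191.43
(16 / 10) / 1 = 8 / 5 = 1.60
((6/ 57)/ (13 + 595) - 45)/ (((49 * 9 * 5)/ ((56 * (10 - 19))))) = 259919/ 25270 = 10.29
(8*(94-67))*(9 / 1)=1944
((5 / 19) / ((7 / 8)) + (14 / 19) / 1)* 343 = 6762 / 19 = 355.89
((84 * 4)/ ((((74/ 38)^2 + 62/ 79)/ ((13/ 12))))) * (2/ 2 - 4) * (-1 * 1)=798532/ 3347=238.58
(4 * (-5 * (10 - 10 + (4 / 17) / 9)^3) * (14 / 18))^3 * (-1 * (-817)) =-587687002112000 / 33492718991313783987057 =-0.00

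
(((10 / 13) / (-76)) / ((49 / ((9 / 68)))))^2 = 2025 / 2709342336064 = 0.00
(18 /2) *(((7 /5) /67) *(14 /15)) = 294 /1675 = 0.18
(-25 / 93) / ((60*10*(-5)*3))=1 / 33480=0.00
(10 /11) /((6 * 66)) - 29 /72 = -1163 /2904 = -0.40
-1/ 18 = -0.06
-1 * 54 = -54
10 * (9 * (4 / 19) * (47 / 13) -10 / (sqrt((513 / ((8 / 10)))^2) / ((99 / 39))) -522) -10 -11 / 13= -11476771 / 2223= -5162.74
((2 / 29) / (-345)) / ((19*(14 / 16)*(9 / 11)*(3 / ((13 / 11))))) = -208 / 35927955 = -0.00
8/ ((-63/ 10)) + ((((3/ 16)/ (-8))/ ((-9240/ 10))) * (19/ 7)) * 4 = -1.27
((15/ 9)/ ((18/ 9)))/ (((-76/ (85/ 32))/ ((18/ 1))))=-1275/ 2432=-0.52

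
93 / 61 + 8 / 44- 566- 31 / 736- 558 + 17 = -545876673 / 493856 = -1105.34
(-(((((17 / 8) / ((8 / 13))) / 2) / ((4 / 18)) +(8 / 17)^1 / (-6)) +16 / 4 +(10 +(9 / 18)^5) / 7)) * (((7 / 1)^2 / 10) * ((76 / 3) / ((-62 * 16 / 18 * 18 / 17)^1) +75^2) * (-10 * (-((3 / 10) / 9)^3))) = -133.97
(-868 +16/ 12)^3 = -17576000000/ 27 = -650962962.96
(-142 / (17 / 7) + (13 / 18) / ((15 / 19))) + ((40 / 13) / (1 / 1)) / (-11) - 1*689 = -490200413 / 656370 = -746.84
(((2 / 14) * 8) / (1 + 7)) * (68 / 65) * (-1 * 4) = -272 / 455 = -0.60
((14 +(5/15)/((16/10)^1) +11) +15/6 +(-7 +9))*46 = 16399/12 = 1366.58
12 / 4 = 3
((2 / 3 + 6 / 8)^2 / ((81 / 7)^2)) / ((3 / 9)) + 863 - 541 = 101420977 / 314928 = 322.04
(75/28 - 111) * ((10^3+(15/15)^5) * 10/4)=-2168595/8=-271074.38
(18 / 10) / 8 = 9 / 40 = 0.22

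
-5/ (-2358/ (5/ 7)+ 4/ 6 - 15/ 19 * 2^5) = 1425/ 947852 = 0.00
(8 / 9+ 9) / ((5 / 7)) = 13.84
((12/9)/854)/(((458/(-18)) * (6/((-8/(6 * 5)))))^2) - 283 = -475276716067/1679423025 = -283.00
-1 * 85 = -85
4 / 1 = 4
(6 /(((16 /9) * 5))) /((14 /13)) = 351 /560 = 0.63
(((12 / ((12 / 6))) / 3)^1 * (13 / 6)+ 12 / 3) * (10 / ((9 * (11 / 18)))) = 500 / 33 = 15.15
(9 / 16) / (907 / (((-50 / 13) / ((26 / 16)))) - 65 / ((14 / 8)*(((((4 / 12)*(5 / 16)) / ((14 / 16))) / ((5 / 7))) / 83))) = -1575 / 52864981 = -0.00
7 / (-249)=-7 / 249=-0.03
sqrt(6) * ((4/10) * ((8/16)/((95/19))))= sqrt(6)/25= 0.10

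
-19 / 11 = -1.73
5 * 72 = 360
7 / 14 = 1 / 2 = 0.50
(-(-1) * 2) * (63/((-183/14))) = -588/61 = -9.64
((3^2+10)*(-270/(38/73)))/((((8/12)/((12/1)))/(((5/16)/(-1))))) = 443475/8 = 55434.38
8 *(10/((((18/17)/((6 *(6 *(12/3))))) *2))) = 5440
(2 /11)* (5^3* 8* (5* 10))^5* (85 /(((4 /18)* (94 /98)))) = 11714062500000000000000000000 /517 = 22657761121856866537717600.00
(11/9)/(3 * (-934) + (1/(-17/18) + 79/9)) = -187/427525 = -0.00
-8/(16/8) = -4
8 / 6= 4 / 3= 1.33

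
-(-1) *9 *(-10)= -90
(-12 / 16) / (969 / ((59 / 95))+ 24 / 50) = -1475 / 3069444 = -0.00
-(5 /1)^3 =-125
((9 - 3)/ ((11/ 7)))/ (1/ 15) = 630/ 11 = 57.27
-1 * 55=-55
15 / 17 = 0.88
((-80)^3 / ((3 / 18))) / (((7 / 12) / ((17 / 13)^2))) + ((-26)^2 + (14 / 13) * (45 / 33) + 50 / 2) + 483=-117175229498 / 13013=-9004474.72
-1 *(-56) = 56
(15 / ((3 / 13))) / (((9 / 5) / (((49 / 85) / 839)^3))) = 1529437 / 130570528025115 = 0.00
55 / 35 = 11 / 7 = 1.57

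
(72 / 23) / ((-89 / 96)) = -6912 / 2047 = -3.38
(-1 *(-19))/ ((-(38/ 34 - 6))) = 323/ 83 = 3.89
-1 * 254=-254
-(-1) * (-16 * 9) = -144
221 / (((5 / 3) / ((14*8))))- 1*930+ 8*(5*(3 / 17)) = 1183902 / 85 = 13928.26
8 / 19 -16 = -296 / 19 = -15.58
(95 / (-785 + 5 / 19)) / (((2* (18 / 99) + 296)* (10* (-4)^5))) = 3971 / 99546316800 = 0.00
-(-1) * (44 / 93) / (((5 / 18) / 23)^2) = 2513808 / 775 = 3243.62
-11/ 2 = -5.50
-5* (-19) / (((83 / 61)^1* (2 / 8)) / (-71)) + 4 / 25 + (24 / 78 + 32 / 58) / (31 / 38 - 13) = -7181781215968 / 362193325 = -19828.59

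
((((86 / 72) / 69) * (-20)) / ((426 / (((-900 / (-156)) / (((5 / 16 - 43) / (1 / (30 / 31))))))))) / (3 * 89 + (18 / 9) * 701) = 133300 / 1960160332923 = 0.00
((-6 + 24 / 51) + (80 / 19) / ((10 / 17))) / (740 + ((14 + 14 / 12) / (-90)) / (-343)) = 13917960 / 6324473399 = 0.00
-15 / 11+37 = 392 / 11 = 35.64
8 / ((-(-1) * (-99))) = -8 / 99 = -0.08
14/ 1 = 14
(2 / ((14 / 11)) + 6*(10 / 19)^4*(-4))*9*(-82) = 181894122 / 912247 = 199.39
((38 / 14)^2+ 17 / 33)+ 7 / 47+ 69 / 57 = 13345216 / 1443981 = 9.24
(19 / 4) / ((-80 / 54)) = -513 / 160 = -3.21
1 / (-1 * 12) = -0.08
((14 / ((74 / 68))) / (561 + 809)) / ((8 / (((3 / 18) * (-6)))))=-119 / 101380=-0.00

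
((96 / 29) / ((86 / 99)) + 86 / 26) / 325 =115397 / 5268575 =0.02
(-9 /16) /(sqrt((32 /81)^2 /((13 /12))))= -243 * sqrt(39) /1024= -1.48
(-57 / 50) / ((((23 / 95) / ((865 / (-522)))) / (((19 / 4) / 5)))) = 1186607 / 160080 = 7.41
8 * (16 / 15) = 128 / 15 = 8.53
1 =1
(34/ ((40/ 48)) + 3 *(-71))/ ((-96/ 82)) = 147.09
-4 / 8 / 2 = -1 / 4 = -0.25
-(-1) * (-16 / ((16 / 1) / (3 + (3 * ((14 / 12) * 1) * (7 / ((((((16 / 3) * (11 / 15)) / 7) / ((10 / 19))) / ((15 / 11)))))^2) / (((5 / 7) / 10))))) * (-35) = 46938865316595 / 338265664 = 138763.32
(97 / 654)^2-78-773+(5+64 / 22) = -3966534685 / 4704876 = -843.07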